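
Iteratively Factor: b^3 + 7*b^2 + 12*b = (b)*(b^2 + 7*b + 12) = b*(b + 4)*(b + 3)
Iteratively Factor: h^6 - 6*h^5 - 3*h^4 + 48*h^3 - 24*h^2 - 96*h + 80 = (h + 2)*(h^5 - 8*h^4 + 13*h^3 + 22*h^2 - 68*h + 40) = (h - 2)*(h + 2)*(h^4 - 6*h^3 + h^2 + 24*h - 20) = (h - 5)*(h - 2)*(h + 2)*(h^3 - h^2 - 4*h + 4) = (h - 5)*(h - 2)*(h - 1)*(h + 2)*(h^2 - 4) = (h - 5)*(h - 2)^2*(h - 1)*(h + 2)*(h + 2)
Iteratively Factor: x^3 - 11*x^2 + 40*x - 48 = (x - 4)*(x^2 - 7*x + 12) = (x - 4)*(x - 3)*(x - 4)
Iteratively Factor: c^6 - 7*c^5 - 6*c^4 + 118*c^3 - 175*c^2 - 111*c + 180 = (c - 1)*(c^5 - 6*c^4 - 12*c^3 + 106*c^2 - 69*c - 180) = (c - 1)*(c + 1)*(c^4 - 7*c^3 - 5*c^2 + 111*c - 180) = (c - 1)*(c + 1)*(c + 4)*(c^3 - 11*c^2 + 39*c - 45) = (c - 3)*(c - 1)*(c + 1)*(c + 4)*(c^2 - 8*c + 15) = (c - 3)^2*(c - 1)*(c + 1)*(c + 4)*(c - 5)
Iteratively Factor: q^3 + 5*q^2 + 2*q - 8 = (q + 4)*(q^2 + q - 2) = (q - 1)*(q + 4)*(q + 2)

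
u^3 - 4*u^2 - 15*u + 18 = (u - 6)*(u - 1)*(u + 3)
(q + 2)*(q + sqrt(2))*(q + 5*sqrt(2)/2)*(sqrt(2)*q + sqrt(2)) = sqrt(2)*q^4 + 3*sqrt(2)*q^3 + 7*q^3 + 7*sqrt(2)*q^2 + 21*q^2 + 14*q + 15*sqrt(2)*q + 10*sqrt(2)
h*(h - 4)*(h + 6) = h^3 + 2*h^2 - 24*h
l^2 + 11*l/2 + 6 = (l + 3/2)*(l + 4)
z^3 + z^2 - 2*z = z*(z - 1)*(z + 2)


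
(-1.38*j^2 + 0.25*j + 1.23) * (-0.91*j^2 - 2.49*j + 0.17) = 1.2558*j^4 + 3.2087*j^3 - 1.9764*j^2 - 3.0202*j + 0.2091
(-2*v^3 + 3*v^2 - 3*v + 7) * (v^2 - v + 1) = -2*v^5 + 5*v^4 - 8*v^3 + 13*v^2 - 10*v + 7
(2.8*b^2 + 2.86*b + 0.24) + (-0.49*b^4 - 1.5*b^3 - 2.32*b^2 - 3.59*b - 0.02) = -0.49*b^4 - 1.5*b^3 + 0.48*b^2 - 0.73*b + 0.22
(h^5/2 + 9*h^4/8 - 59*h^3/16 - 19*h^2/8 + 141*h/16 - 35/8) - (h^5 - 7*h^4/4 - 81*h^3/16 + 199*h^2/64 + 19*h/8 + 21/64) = -h^5/2 + 23*h^4/8 + 11*h^3/8 - 351*h^2/64 + 103*h/16 - 301/64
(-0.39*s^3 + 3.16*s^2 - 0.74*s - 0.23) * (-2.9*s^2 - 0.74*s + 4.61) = 1.131*s^5 - 8.8754*s^4 - 1.9903*s^3 + 15.7822*s^2 - 3.2412*s - 1.0603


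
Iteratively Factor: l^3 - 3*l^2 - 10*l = (l - 5)*(l^2 + 2*l) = l*(l - 5)*(l + 2)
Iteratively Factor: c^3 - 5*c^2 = (c)*(c^2 - 5*c) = c*(c - 5)*(c)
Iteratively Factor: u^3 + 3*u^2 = (u + 3)*(u^2) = u*(u + 3)*(u)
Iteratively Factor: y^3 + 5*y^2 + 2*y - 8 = (y - 1)*(y^2 + 6*y + 8) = (y - 1)*(y + 4)*(y + 2)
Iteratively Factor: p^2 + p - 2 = (p - 1)*(p + 2)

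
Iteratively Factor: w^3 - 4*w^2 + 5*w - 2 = (w - 2)*(w^2 - 2*w + 1) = (w - 2)*(w - 1)*(w - 1)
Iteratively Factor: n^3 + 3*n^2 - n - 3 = (n + 1)*(n^2 + 2*n - 3) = (n + 1)*(n + 3)*(n - 1)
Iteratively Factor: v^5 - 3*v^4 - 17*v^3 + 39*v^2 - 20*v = (v)*(v^4 - 3*v^3 - 17*v^2 + 39*v - 20) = v*(v - 5)*(v^3 + 2*v^2 - 7*v + 4) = v*(v - 5)*(v - 1)*(v^2 + 3*v - 4) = v*(v - 5)*(v - 1)^2*(v + 4)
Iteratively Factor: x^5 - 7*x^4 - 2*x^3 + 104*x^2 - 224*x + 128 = (x - 1)*(x^4 - 6*x^3 - 8*x^2 + 96*x - 128) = (x - 4)*(x - 1)*(x^3 - 2*x^2 - 16*x + 32) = (x - 4)*(x - 2)*(x - 1)*(x^2 - 16) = (x - 4)*(x - 2)*(x - 1)*(x + 4)*(x - 4)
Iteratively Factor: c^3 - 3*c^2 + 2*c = (c)*(c^2 - 3*c + 2) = c*(c - 2)*(c - 1)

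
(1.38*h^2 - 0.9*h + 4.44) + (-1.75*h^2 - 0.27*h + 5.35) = -0.37*h^2 - 1.17*h + 9.79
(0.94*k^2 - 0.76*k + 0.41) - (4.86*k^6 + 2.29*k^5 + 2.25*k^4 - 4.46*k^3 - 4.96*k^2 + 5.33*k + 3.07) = -4.86*k^6 - 2.29*k^5 - 2.25*k^4 + 4.46*k^3 + 5.9*k^2 - 6.09*k - 2.66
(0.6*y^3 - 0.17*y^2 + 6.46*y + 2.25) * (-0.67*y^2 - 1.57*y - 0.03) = -0.402*y^5 - 0.8281*y^4 - 4.0793*y^3 - 11.6446*y^2 - 3.7263*y - 0.0675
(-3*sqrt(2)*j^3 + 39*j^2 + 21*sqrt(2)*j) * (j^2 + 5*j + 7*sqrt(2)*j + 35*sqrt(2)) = -3*sqrt(2)*j^5 - 15*sqrt(2)*j^4 - 3*j^4 - 15*j^3 + 294*sqrt(2)*j^3 + 294*j^2 + 1470*sqrt(2)*j^2 + 1470*j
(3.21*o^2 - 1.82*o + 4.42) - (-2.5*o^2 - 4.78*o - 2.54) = 5.71*o^2 + 2.96*o + 6.96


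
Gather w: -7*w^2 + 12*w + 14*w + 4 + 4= -7*w^2 + 26*w + 8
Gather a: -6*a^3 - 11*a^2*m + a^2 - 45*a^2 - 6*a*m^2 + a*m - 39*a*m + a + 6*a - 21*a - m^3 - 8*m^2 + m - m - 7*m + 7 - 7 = -6*a^3 + a^2*(-11*m - 44) + a*(-6*m^2 - 38*m - 14) - m^3 - 8*m^2 - 7*m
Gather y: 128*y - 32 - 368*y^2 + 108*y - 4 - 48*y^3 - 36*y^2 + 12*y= -48*y^3 - 404*y^2 + 248*y - 36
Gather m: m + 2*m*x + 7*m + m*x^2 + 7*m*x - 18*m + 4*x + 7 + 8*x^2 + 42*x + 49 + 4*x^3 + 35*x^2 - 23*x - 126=m*(x^2 + 9*x - 10) + 4*x^3 + 43*x^2 + 23*x - 70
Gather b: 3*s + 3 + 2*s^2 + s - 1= 2*s^2 + 4*s + 2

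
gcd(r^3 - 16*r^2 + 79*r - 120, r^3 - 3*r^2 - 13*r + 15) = r - 5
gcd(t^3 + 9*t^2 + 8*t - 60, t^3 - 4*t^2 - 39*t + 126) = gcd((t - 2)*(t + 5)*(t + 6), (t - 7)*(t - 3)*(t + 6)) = t + 6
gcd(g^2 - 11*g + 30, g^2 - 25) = g - 5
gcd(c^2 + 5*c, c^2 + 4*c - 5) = c + 5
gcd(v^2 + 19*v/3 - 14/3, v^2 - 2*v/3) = v - 2/3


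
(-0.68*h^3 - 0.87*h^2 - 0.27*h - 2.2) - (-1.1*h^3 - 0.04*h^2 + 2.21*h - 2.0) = 0.42*h^3 - 0.83*h^2 - 2.48*h - 0.2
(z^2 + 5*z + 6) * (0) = 0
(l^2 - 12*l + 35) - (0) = l^2 - 12*l + 35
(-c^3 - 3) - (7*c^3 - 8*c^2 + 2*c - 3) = -8*c^3 + 8*c^2 - 2*c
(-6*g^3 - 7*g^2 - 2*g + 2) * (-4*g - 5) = 24*g^4 + 58*g^3 + 43*g^2 + 2*g - 10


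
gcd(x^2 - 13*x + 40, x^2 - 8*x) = x - 8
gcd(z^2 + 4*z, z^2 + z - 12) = z + 4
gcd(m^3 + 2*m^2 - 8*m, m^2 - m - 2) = m - 2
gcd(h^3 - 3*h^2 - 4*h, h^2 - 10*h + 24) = h - 4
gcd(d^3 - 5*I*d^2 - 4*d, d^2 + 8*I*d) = d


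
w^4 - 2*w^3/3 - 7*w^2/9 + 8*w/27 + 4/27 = (w - 1)*(w - 2/3)*(w + 1/3)*(w + 2/3)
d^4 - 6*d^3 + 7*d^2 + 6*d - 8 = (d - 4)*(d - 2)*(d - 1)*(d + 1)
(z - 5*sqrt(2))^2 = z^2 - 10*sqrt(2)*z + 50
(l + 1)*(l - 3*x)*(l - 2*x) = l^3 - 5*l^2*x + l^2 + 6*l*x^2 - 5*l*x + 6*x^2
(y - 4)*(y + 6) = y^2 + 2*y - 24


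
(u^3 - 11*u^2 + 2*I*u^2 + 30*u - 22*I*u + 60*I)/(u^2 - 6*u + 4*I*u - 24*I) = (u^2 + u*(-5 + 2*I) - 10*I)/(u + 4*I)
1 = 1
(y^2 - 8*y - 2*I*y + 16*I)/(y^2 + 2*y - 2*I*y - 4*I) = (y - 8)/(y + 2)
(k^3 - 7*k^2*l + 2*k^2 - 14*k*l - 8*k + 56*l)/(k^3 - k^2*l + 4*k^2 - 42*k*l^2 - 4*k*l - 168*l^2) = (k - 2)/(k + 6*l)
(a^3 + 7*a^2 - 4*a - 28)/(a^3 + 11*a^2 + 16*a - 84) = (a + 2)/(a + 6)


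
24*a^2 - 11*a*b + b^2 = (-8*a + b)*(-3*a + b)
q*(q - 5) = q^2 - 5*q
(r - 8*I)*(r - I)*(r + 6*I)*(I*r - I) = I*r^4 + 3*r^3 - I*r^3 - 3*r^2 + 46*I*r^2 + 48*r - 46*I*r - 48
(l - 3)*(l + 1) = l^2 - 2*l - 3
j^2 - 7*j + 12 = (j - 4)*(j - 3)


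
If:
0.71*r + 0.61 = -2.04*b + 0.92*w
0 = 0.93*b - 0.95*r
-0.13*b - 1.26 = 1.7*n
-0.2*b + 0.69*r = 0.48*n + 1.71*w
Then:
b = -0.17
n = -0.73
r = -0.17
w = 0.16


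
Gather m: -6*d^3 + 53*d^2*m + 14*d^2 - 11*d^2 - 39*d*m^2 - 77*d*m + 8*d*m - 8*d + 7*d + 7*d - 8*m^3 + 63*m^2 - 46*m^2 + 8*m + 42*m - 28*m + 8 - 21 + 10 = -6*d^3 + 3*d^2 + 6*d - 8*m^3 + m^2*(17 - 39*d) + m*(53*d^2 - 69*d + 22) - 3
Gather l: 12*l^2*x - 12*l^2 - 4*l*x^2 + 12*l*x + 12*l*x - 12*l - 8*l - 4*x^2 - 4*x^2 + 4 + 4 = l^2*(12*x - 12) + l*(-4*x^2 + 24*x - 20) - 8*x^2 + 8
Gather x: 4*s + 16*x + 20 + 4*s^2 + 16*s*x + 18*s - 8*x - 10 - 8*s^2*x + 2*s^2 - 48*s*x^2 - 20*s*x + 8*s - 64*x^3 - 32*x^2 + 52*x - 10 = 6*s^2 + 30*s - 64*x^3 + x^2*(-48*s - 32) + x*(-8*s^2 - 4*s + 60)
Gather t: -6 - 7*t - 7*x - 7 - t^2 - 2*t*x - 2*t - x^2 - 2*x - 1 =-t^2 + t*(-2*x - 9) - x^2 - 9*x - 14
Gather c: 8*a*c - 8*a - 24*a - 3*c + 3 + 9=-32*a + c*(8*a - 3) + 12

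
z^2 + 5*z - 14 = (z - 2)*(z + 7)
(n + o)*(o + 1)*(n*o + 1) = n^2*o^2 + n^2*o + n*o^3 + n*o^2 + n*o + n + o^2 + o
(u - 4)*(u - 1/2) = u^2 - 9*u/2 + 2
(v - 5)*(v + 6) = v^2 + v - 30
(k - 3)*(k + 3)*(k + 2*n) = k^3 + 2*k^2*n - 9*k - 18*n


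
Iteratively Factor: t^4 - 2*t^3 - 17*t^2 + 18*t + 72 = (t - 4)*(t^3 + 2*t^2 - 9*t - 18) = (t - 4)*(t + 2)*(t^2 - 9) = (t - 4)*(t + 2)*(t + 3)*(t - 3)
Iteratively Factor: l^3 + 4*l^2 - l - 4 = (l + 4)*(l^2 - 1) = (l + 1)*(l + 4)*(l - 1)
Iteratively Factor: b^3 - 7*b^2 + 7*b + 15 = (b - 3)*(b^2 - 4*b - 5) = (b - 5)*(b - 3)*(b + 1)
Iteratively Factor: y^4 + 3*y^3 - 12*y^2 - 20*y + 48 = (y - 2)*(y^3 + 5*y^2 - 2*y - 24) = (y - 2)*(y + 4)*(y^2 + y - 6) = (y - 2)*(y + 3)*(y + 4)*(y - 2)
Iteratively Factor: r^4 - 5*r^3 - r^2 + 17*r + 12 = (r + 1)*(r^3 - 6*r^2 + 5*r + 12) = (r - 3)*(r + 1)*(r^2 - 3*r - 4) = (r - 4)*(r - 3)*(r + 1)*(r + 1)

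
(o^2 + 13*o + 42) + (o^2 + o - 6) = 2*o^2 + 14*o + 36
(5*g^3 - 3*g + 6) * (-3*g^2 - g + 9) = -15*g^5 - 5*g^4 + 54*g^3 - 15*g^2 - 33*g + 54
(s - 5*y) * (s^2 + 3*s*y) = s^3 - 2*s^2*y - 15*s*y^2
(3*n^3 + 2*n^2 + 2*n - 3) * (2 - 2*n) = -6*n^4 + 2*n^3 + 10*n - 6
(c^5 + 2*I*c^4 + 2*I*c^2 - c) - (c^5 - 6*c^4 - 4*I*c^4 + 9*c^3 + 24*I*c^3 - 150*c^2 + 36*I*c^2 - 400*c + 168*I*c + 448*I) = 6*c^4 + 6*I*c^4 - 9*c^3 - 24*I*c^3 + 150*c^2 - 34*I*c^2 + 399*c - 168*I*c - 448*I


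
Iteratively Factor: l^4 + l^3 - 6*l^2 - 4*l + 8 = (l - 2)*(l^3 + 3*l^2 - 4) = (l - 2)*(l + 2)*(l^2 + l - 2) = (l - 2)*(l - 1)*(l + 2)*(l + 2)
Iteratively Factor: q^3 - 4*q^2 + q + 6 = (q - 2)*(q^2 - 2*q - 3) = (q - 3)*(q - 2)*(q + 1)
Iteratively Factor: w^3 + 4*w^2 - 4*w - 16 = (w + 2)*(w^2 + 2*w - 8) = (w + 2)*(w + 4)*(w - 2)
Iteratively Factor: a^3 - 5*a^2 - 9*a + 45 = (a - 5)*(a^2 - 9) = (a - 5)*(a - 3)*(a + 3)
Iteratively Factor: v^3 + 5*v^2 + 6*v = (v + 2)*(v^2 + 3*v) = v*(v + 2)*(v + 3)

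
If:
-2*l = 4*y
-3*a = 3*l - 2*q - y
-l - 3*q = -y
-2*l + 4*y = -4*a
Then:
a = 0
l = 0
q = 0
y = 0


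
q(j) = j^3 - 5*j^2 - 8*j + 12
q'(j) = 3*j^2 - 10*j - 8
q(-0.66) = 14.81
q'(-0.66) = -0.09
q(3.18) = -31.84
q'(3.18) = -9.46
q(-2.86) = -29.41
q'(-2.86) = 45.14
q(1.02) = -0.30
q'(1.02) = -15.08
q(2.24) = -19.77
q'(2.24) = -15.35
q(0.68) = 4.56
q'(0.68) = -13.41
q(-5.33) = -238.82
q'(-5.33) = 130.53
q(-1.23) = 12.41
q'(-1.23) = 8.84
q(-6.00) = -336.00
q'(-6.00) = 160.00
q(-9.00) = -1050.00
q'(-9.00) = 325.00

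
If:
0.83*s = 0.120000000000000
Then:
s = 0.14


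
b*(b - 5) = b^2 - 5*b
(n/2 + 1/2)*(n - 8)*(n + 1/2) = n^3/2 - 13*n^2/4 - 23*n/4 - 2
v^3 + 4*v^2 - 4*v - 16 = (v - 2)*(v + 2)*(v + 4)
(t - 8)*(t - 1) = t^2 - 9*t + 8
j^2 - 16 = (j - 4)*(j + 4)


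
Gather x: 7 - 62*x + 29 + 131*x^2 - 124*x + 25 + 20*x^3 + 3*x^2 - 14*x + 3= 20*x^3 + 134*x^2 - 200*x + 64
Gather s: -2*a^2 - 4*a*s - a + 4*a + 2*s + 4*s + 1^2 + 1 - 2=-2*a^2 + 3*a + s*(6 - 4*a)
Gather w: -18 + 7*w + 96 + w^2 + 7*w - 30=w^2 + 14*w + 48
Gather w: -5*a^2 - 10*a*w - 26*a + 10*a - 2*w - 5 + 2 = -5*a^2 - 16*a + w*(-10*a - 2) - 3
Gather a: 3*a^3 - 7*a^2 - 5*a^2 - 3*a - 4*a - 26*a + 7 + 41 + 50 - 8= 3*a^3 - 12*a^2 - 33*a + 90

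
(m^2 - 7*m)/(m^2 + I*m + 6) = m*(m - 7)/(m^2 + I*m + 6)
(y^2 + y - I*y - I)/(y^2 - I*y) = (y + 1)/y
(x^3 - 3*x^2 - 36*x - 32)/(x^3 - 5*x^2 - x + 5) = (x^2 - 4*x - 32)/(x^2 - 6*x + 5)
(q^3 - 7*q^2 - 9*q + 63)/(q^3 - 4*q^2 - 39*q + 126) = (q + 3)/(q + 6)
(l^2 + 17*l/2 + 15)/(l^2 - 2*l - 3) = (l^2 + 17*l/2 + 15)/(l^2 - 2*l - 3)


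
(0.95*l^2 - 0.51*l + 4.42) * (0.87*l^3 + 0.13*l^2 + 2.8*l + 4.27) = 0.8265*l^5 - 0.3202*l^4 + 6.4391*l^3 + 3.2031*l^2 + 10.1983*l + 18.8734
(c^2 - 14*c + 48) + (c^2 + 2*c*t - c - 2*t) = 2*c^2 + 2*c*t - 15*c - 2*t + 48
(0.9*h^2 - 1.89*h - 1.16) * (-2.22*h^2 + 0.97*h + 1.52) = -1.998*h^4 + 5.0688*h^3 + 2.1099*h^2 - 3.998*h - 1.7632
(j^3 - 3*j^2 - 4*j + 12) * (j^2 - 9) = j^5 - 3*j^4 - 13*j^3 + 39*j^2 + 36*j - 108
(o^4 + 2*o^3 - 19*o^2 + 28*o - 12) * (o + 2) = o^5 + 4*o^4 - 15*o^3 - 10*o^2 + 44*o - 24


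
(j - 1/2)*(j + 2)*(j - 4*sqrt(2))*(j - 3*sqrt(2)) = j^4 - 7*sqrt(2)*j^3 + 3*j^3/2 - 21*sqrt(2)*j^2/2 + 23*j^2 + 7*sqrt(2)*j + 36*j - 24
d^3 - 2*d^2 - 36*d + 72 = (d - 6)*(d - 2)*(d + 6)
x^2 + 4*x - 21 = (x - 3)*(x + 7)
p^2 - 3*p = p*(p - 3)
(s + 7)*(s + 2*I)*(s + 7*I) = s^3 + 7*s^2 + 9*I*s^2 - 14*s + 63*I*s - 98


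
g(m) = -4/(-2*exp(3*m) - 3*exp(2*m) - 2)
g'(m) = -4*(6*exp(3*m) + 6*exp(2*m))/(-2*exp(3*m) - 3*exp(2*m) - 2)^2 = -24*(exp(m) + 1)*exp(2*m)/(2*exp(3*m) + 3*exp(2*m) + 2)^2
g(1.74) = 0.01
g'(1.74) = -0.02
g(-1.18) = 1.71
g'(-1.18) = -0.54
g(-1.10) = 1.66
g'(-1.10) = -0.61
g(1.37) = 0.02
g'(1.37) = -0.06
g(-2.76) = 1.99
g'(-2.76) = -0.03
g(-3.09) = 1.99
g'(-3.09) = -0.01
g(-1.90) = 1.93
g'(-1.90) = -0.14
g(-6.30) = 2.00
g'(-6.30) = -0.00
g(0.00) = 0.57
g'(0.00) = -0.98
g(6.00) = 0.00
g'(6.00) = 0.00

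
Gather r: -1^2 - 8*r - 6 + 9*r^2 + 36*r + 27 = 9*r^2 + 28*r + 20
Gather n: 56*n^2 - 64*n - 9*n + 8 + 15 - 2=56*n^2 - 73*n + 21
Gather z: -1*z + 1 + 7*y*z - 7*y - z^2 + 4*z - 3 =-7*y - z^2 + z*(7*y + 3) - 2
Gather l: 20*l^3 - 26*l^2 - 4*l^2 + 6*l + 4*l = 20*l^3 - 30*l^2 + 10*l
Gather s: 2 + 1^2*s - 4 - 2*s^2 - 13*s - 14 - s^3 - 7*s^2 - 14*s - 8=-s^3 - 9*s^2 - 26*s - 24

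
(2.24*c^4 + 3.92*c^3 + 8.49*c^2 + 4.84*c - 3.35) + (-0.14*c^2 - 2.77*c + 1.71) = 2.24*c^4 + 3.92*c^3 + 8.35*c^2 + 2.07*c - 1.64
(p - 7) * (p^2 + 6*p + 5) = p^3 - p^2 - 37*p - 35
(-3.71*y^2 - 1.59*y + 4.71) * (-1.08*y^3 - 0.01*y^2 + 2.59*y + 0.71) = 4.0068*y^5 + 1.7543*y^4 - 14.6798*y^3 - 6.7993*y^2 + 11.07*y + 3.3441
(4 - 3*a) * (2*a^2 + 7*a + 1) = -6*a^3 - 13*a^2 + 25*a + 4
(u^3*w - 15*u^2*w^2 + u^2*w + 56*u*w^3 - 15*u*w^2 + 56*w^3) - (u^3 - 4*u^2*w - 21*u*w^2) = u^3*w - u^3 - 15*u^2*w^2 + 5*u^2*w + 56*u*w^3 + 6*u*w^2 + 56*w^3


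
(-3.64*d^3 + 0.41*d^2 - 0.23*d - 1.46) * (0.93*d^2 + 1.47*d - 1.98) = -3.3852*d^5 - 4.9695*d^4 + 7.596*d^3 - 2.5077*d^2 - 1.6908*d + 2.8908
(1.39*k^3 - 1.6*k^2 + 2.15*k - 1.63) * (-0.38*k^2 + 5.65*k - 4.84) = -0.5282*k^5 + 8.4615*k^4 - 16.5846*k^3 + 20.5109*k^2 - 19.6155*k + 7.8892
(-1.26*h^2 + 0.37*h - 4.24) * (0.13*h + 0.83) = -0.1638*h^3 - 0.9977*h^2 - 0.2441*h - 3.5192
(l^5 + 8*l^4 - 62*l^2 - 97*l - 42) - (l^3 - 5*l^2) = l^5 + 8*l^4 - l^3 - 57*l^2 - 97*l - 42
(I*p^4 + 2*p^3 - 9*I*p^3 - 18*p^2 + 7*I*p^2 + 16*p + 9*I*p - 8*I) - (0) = I*p^4 + 2*p^3 - 9*I*p^3 - 18*p^2 + 7*I*p^2 + 16*p + 9*I*p - 8*I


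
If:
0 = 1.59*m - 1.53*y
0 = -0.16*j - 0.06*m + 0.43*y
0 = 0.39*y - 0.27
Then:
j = 1.61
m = 0.67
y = 0.69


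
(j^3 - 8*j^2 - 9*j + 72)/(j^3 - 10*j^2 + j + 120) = (j - 3)/(j - 5)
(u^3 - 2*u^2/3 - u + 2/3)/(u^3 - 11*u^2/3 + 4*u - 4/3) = (u + 1)/(u - 2)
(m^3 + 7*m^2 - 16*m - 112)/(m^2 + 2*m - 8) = (m^2 + 3*m - 28)/(m - 2)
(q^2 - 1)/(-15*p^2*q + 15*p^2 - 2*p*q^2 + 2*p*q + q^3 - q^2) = (-q - 1)/(15*p^2 + 2*p*q - q^2)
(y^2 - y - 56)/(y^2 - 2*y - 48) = (y + 7)/(y + 6)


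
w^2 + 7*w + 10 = (w + 2)*(w + 5)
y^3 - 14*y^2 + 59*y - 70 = (y - 7)*(y - 5)*(y - 2)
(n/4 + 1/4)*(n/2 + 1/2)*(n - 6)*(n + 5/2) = n^4/8 - 3*n^3/16 - 21*n^2/8 - 67*n/16 - 15/8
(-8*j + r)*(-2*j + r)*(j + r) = 16*j^3 + 6*j^2*r - 9*j*r^2 + r^3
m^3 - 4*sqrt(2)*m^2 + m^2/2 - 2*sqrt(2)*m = m*(m + 1/2)*(m - 4*sqrt(2))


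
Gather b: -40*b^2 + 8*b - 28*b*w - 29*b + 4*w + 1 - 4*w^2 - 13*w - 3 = -40*b^2 + b*(-28*w - 21) - 4*w^2 - 9*w - 2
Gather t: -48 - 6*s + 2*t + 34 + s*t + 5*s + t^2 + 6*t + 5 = -s + t^2 + t*(s + 8) - 9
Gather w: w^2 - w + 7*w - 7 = w^2 + 6*w - 7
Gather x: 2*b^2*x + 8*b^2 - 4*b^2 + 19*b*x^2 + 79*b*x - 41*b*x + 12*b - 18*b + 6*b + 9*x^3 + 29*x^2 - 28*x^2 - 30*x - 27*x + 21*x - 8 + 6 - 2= 4*b^2 + 9*x^3 + x^2*(19*b + 1) + x*(2*b^2 + 38*b - 36) - 4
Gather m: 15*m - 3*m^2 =-3*m^2 + 15*m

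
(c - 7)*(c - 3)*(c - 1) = c^3 - 11*c^2 + 31*c - 21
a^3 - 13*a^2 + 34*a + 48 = (a - 8)*(a - 6)*(a + 1)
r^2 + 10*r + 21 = (r + 3)*(r + 7)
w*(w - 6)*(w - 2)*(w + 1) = w^4 - 7*w^3 + 4*w^2 + 12*w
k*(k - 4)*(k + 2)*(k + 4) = k^4 + 2*k^3 - 16*k^2 - 32*k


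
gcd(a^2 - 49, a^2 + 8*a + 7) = a + 7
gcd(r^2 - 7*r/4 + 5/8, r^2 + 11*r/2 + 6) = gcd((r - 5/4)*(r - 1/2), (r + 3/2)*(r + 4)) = 1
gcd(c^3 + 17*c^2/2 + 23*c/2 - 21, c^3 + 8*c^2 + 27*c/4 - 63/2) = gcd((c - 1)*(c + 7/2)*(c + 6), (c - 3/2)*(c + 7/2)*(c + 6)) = c^2 + 19*c/2 + 21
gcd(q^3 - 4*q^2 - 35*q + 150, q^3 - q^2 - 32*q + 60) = q^2 + q - 30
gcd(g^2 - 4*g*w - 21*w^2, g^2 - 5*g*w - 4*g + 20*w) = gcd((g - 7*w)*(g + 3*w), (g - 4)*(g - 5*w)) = 1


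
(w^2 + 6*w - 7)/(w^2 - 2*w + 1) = (w + 7)/(w - 1)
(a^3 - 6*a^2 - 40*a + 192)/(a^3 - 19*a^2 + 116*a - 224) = (a + 6)/(a - 7)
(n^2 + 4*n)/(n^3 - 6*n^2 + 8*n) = (n + 4)/(n^2 - 6*n + 8)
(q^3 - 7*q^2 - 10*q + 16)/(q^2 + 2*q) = q - 9 + 8/q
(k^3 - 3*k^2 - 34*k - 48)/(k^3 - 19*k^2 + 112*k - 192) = (k^2 + 5*k + 6)/(k^2 - 11*k + 24)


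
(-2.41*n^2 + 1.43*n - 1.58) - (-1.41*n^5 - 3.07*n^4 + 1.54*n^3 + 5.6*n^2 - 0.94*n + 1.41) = 1.41*n^5 + 3.07*n^4 - 1.54*n^3 - 8.01*n^2 + 2.37*n - 2.99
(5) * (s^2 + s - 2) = 5*s^2 + 5*s - 10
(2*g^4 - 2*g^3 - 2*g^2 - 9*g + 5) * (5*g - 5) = 10*g^5 - 20*g^4 - 35*g^2 + 70*g - 25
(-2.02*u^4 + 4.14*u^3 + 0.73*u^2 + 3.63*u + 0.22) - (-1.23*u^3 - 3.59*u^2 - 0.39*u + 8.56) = -2.02*u^4 + 5.37*u^3 + 4.32*u^2 + 4.02*u - 8.34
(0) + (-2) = -2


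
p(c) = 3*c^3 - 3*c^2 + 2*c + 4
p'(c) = 9*c^2 - 6*c + 2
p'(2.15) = 30.70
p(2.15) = 24.25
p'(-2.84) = 91.63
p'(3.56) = 94.70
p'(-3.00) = 101.00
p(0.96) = 5.81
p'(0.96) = 4.53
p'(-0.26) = 4.17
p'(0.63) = 1.79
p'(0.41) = 1.05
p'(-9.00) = 785.00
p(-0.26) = 3.22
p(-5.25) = -523.30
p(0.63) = 4.82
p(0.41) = 4.52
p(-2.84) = -94.60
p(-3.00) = -110.00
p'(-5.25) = 281.56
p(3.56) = 108.45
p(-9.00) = -2444.00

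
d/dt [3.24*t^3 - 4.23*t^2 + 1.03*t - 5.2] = 9.72*t^2 - 8.46*t + 1.03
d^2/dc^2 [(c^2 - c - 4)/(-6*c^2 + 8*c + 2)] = (-3*c^3 + 99*c^2 - 135*c + 71)/(27*c^6 - 108*c^5 + 117*c^4 + 8*c^3 - 39*c^2 - 12*c - 1)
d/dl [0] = 0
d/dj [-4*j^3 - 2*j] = -12*j^2 - 2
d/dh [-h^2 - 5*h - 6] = -2*h - 5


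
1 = 1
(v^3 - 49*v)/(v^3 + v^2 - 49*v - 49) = v/(v + 1)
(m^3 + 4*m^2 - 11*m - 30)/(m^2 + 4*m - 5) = (m^2 - m - 6)/(m - 1)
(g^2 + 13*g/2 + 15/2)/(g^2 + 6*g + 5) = (g + 3/2)/(g + 1)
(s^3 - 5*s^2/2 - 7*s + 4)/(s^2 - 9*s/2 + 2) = s + 2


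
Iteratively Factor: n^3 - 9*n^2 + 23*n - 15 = (n - 1)*(n^2 - 8*n + 15) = (n - 3)*(n - 1)*(n - 5)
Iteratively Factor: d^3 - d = (d + 1)*(d^2 - d) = d*(d + 1)*(d - 1)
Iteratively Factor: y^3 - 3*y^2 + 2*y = (y)*(y^2 - 3*y + 2) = y*(y - 2)*(y - 1)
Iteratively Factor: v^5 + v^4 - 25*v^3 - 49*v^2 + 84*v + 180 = (v + 3)*(v^4 - 2*v^3 - 19*v^2 + 8*v + 60) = (v - 5)*(v + 3)*(v^3 + 3*v^2 - 4*v - 12) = (v - 5)*(v + 2)*(v + 3)*(v^2 + v - 6) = (v - 5)*(v + 2)*(v + 3)^2*(v - 2)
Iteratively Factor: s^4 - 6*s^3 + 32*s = (s - 4)*(s^3 - 2*s^2 - 8*s) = (s - 4)^2*(s^2 + 2*s) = (s - 4)^2*(s + 2)*(s)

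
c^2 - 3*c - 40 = (c - 8)*(c + 5)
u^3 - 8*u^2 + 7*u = u*(u - 7)*(u - 1)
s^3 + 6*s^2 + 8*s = s*(s + 2)*(s + 4)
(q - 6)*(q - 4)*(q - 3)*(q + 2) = q^4 - 11*q^3 + 28*q^2 + 36*q - 144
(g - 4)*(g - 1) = g^2 - 5*g + 4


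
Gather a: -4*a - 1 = -4*a - 1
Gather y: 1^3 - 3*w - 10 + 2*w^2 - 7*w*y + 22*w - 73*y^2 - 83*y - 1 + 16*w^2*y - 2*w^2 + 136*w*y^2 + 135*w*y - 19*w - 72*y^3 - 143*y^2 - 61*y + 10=-72*y^3 + y^2*(136*w - 216) + y*(16*w^2 + 128*w - 144)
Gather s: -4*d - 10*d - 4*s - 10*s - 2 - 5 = -14*d - 14*s - 7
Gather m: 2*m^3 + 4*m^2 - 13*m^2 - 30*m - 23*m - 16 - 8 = 2*m^3 - 9*m^2 - 53*m - 24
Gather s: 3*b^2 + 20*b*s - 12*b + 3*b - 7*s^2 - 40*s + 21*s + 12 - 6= 3*b^2 - 9*b - 7*s^2 + s*(20*b - 19) + 6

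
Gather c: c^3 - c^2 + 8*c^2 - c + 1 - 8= c^3 + 7*c^2 - c - 7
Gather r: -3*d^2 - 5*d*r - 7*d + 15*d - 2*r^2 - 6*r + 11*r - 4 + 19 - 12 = -3*d^2 + 8*d - 2*r^2 + r*(5 - 5*d) + 3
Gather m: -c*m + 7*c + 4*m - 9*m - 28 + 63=7*c + m*(-c - 5) + 35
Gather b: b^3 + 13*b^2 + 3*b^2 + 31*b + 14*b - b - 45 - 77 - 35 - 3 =b^3 + 16*b^2 + 44*b - 160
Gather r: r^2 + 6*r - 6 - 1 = r^2 + 6*r - 7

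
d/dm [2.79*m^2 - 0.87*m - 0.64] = 5.58*m - 0.87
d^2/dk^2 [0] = 0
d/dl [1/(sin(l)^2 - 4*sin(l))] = 2*(2 - sin(l))*cos(l)/((sin(l) - 4)^2*sin(l)^2)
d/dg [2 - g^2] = -2*g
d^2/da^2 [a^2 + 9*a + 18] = 2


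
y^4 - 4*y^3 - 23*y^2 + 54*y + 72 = (y - 6)*(y - 3)*(y + 1)*(y + 4)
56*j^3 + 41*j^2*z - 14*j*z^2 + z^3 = (-8*j + z)*(-7*j + z)*(j + z)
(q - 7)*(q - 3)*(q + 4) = q^3 - 6*q^2 - 19*q + 84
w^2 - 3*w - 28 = (w - 7)*(w + 4)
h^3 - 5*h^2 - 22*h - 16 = (h - 8)*(h + 1)*(h + 2)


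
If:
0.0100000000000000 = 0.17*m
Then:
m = 0.06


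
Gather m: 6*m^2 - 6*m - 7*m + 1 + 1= 6*m^2 - 13*m + 2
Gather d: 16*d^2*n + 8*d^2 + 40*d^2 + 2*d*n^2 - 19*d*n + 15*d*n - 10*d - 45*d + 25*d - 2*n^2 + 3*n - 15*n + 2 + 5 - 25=d^2*(16*n + 48) + d*(2*n^2 - 4*n - 30) - 2*n^2 - 12*n - 18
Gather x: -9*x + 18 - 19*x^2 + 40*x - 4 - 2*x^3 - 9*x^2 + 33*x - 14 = -2*x^3 - 28*x^2 + 64*x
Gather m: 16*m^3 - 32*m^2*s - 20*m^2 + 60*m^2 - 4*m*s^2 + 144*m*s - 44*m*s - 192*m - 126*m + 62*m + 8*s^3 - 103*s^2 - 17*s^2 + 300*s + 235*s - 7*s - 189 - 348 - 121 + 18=16*m^3 + m^2*(40 - 32*s) + m*(-4*s^2 + 100*s - 256) + 8*s^3 - 120*s^2 + 528*s - 640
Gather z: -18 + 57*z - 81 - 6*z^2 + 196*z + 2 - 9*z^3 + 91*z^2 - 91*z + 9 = -9*z^3 + 85*z^2 + 162*z - 88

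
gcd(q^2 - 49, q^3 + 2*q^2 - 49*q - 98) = q^2 - 49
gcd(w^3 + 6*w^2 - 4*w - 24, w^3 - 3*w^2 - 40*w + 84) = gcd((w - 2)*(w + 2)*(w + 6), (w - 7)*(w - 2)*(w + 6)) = w^2 + 4*w - 12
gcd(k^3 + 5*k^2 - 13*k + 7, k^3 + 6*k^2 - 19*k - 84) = k + 7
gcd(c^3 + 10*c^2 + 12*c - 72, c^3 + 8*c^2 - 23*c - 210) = c + 6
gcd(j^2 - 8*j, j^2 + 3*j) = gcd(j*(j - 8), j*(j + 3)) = j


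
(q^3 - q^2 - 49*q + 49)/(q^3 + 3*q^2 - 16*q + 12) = (q^2 - 49)/(q^2 + 4*q - 12)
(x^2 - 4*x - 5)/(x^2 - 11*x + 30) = (x + 1)/(x - 6)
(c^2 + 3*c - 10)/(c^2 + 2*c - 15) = (c - 2)/(c - 3)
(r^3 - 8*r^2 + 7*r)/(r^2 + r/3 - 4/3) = 3*r*(r - 7)/(3*r + 4)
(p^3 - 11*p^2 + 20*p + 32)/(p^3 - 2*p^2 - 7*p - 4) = (p - 8)/(p + 1)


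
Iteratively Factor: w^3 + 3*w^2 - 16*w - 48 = (w + 4)*(w^2 - w - 12) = (w + 3)*(w + 4)*(w - 4)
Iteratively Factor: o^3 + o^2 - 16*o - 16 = (o + 1)*(o^2 - 16) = (o - 4)*(o + 1)*(o + 4)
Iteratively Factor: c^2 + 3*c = (c)*(c + 3)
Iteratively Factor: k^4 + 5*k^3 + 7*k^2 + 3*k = (k + 1)*(k^3 + 4*k^2 + 3*k) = k*(k + 1)*(k^2 + 4*k + 3) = k*(k + 1)*(k + 3)*(k + 1)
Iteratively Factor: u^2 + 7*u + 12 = (u + 4)*(u + 3)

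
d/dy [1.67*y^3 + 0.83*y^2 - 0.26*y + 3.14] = 5.01*y^2 + 1.66*y - 0.26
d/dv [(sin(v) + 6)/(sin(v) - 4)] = -10*cos(v)/(sin(v) - 4)^2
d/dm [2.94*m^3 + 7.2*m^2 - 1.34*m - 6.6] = 8.82*m^2 + 14.4*m - 1.34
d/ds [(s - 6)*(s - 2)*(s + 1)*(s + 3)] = 4*s^3 - 12*s^2 - 34*s + 24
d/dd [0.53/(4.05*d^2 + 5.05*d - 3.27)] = (-4.293*d - 2.6765)/(4.05*d^2 + 5.05*d - 3.27)^2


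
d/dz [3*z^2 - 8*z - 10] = 6*z - 8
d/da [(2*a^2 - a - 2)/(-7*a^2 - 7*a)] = (-3*a^2 - 4*a - 2)/(7*a^2*(a^2 + 2*a + 1))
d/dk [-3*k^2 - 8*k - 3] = -6*k - 8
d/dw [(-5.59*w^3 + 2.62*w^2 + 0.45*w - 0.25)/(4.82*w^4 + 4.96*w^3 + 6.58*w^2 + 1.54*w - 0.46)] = (26.9438*w^6 - 25.2568*w^5 - 56.2844*w^4 - 16.8612*w^3 + 12.508*w^2 + 0.8796*w + 0.178)/(23.2324*w^8 + 47.8144*w^7 + 88.0328*w^6 + 80.1192*w^5 + 54.1388*w^4 + 15.7032*w^3 - 3.682*w^2 - 1.4168*w + 0.2116)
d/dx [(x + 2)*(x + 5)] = 2*x + 7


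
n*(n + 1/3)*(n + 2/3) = n^3 + n^2 + 2*n/9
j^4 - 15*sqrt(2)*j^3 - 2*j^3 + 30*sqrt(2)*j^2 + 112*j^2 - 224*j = j*(j - 2)*(j - 8*sqrt(2))*(j - 7*sqrt(2))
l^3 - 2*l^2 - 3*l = l*(l - 3)*(l + 1)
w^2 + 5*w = w*(w + 5)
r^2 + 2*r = r*(r + 2)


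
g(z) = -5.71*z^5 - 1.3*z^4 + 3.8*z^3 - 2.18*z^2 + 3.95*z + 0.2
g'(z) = -28.55*z^4 - 5.2*z^3 + 11.4*z^2 - 4.36*z + 3.95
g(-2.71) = 662.35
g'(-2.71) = -1336.89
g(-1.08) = -4.77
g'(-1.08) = -10.34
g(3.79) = -4542.61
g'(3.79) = -6022.56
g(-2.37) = 313.94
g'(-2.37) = -753.20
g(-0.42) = -2.09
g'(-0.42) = 7.29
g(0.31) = 1.30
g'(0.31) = 3.28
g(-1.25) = -1.31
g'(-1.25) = -32.33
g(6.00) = -45319.54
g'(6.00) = -37735.81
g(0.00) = 0.20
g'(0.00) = 3.95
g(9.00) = -343069.72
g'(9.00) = -190219.24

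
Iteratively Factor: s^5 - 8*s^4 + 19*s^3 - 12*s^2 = (s)*(s^4 - 8*s^3 + 19*s^2 - 12*s) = s*(s - 3)*(s^3 - 5*s^2 + 4*s) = s^2*(s - 3)*(s^2 - 5*s + 4) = s^2*(s - 3)*(s - 1)*(s - 4)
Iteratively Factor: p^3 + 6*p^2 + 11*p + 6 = (p + 2)*(p^2 + 4*p + 3) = (p + 2)*(p + 3)*(p + 1)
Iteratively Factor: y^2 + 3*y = (y + 3)*(y)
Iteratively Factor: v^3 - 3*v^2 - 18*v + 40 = (v - 5)*(v^2 + 2*v - 8) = (v - 5)*(v - 2)*(v + 4)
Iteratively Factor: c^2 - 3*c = (c - 3)*(c)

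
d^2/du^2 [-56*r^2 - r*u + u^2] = 2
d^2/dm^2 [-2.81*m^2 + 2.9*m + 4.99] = -5.62000000000000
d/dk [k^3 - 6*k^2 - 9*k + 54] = 3*k^2 - 12*k - 9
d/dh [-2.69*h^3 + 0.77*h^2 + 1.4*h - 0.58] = -8.07*h^2 + 1.54*h + 1.4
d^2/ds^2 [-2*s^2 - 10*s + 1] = -4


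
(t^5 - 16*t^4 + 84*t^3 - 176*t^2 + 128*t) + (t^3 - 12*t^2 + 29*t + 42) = t^5 - 16*t^4 + 85*t^3 - 188*t^2 + 157*t + 42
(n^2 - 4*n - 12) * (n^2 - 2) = n^4 - 4*n^3 - 14*n^2 + 8*n + 24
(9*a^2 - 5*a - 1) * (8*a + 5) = 72*a^3 + 5*a^2 - 33*a - 5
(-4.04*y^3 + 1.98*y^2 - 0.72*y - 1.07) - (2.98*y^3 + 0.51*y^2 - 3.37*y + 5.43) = -7.02*y^3 + 1.47*y^2 + 2.65*y - 6.5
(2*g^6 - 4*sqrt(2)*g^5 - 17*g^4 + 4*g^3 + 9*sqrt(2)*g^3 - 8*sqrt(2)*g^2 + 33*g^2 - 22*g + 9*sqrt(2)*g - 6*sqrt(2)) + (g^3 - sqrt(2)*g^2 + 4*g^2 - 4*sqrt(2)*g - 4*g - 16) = 2*g^6 - 4*sqrt(2)*g^5 - 17*g^4 + 5*g^3 + 9*sqrt(2)*g^3 - 9*sqrt(2)*g^2 + 37*g^2 - 26*g + 5*sqrt(2)*g - 16 - 6*sqrt(2)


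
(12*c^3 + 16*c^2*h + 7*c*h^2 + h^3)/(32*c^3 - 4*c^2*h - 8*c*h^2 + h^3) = (6*c^2 + 5*c*h + h^2)/(16*c^2 - 10*c*h + h^2)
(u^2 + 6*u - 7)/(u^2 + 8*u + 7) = (u - 1)/(u + 1)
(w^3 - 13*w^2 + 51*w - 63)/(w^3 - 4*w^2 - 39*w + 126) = (w - 3)/(w + 6)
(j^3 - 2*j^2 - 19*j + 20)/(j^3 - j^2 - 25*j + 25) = (j + 4)/(j + 5)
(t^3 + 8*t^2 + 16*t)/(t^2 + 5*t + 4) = t*(t + 4)/(t + 1)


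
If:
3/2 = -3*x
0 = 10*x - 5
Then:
No Solution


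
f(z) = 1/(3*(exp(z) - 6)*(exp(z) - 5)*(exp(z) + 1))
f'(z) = -exp(z)/(3*(exp(z) - 6)*(exp(z) - 5)*(exp(z) + 1)^2) - exp(z)/(3*(exp(z) - 6)*(exp(z) - 5)^2*(exp(z) + 1)) - exp(z)/(3*(exp(z) - 6)^2*(exp(z) - 5)*(exp(z) + 1)) = -((exp(z) - 6)*(exp(z) - 5) + (exp(z) - 6)*(exp(z) + 1) + (exp(z) - 5)*(exp(z) + 1))/(12*(exp(z) - 6)^2*(exp(z) - 5)^2*cosh(z/2)^2)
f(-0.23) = 0.01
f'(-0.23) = -0.00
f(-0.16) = 0.01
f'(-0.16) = -0.00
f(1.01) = 0.01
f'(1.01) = 0.02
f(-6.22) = 0.01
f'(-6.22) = -0.00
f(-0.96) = 0.01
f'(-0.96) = -0.00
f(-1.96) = 0.01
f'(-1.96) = -0.00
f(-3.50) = 0.01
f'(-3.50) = -0.00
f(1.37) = 0.03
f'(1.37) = 0.15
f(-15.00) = 0.01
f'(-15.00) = 0.00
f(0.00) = 0.01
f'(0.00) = 0.00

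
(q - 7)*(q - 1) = q^2 - 8*q + 7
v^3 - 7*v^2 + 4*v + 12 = (v - 6)*(v - 2)*(v + 1)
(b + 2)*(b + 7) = b^2 + 9*b + 14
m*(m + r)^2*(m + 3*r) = m^4 + 5*m^3*r + 7*m^2*r^2 + 3*m*r^3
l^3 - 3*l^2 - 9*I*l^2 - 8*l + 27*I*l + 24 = (l - 3)*(l - 8*I)*(l - I)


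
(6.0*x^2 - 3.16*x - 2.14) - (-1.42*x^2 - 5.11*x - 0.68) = 7.42*x^2 + 1.95*x - 1.46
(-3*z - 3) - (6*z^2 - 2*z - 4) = -6*z^2 - z + 1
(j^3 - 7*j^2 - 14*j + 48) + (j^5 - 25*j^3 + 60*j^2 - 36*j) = j^5 - 24*j^3 + 53*j^2 - 50*j + 48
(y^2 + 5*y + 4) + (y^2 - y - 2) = 2*y^2 + 4*y + 2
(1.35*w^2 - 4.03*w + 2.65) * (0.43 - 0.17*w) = -0.2295*w^3 + 1.2656*w^2 - 2.1834*w + 1.1395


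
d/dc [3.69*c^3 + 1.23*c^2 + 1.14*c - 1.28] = 11.07*c^2 + 2.46*c + 1.14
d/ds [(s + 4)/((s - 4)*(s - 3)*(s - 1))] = 2*(-s^3 - 2*s^2 + 32*s - 44)/(s^6 - 16*s^5 + 102*s^4 - 328*s^3 + 553*s^2 - 456*s + 144)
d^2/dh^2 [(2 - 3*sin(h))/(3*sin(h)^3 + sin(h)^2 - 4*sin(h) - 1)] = (108*sin(h)^7 - 135*sin(h)^6 - 81*sin(h)^5 + 331*sin(h)^4 + 6*sin(h)^3 - 292*sin(h)^2 - 19*sin(h) + 92)/(3*sin(h)^3 + sin(h)^2 - 4*sin(h) - 1)^3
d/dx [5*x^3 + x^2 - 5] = x*(15*x + 2)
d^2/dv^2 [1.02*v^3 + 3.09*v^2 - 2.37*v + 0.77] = 6.12*v + 6.18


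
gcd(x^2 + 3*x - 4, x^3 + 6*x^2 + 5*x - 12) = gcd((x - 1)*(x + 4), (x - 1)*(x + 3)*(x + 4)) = x^2 + 3*x - 4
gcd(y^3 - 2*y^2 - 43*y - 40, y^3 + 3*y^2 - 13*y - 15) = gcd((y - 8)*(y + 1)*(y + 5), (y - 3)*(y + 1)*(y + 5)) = y^2 + 6*y + 5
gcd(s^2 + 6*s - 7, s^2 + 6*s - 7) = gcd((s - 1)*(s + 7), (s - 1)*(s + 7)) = s^2 + 6*s - 7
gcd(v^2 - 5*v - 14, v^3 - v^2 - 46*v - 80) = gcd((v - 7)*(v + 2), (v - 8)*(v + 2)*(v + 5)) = v + 2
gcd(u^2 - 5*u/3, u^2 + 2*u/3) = u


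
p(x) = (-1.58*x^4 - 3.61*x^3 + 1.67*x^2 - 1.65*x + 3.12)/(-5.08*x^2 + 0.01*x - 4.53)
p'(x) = (10.16*x - 0.01)*(-1.58*x^4 - 3.61*x^3 + 1.67*x^2 - 1.65*x + 3.12)/(-5.08*x^2 + 0.01*x - 4.53)^2 + (-6.32*x^3 - 10.83*x^2 + 3.34*x - 1.65)/(-5.08*x^2 + 0.01*x - 4.53) = (16.0528*x^5 + 18.2914*x^4 + 28.5574*x^3 + 40.6946*x^2 + 16.569*x + 7.4433)/(25.8064*x^4 - 0.1016*x^3 + 46.0249*x^2 - 0.0906*x + 20.5209)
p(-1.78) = -0.77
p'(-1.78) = -0.37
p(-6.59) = 8.26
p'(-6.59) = -3.38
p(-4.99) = 3.65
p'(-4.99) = -2.38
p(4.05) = 7.30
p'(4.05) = 3.25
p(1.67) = 1.29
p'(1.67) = 1.81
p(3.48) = 5.55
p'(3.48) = 2.90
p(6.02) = 14.90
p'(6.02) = 4.46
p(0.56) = -0.32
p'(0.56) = 0.99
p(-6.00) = 6.37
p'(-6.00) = -3.01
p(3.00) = 4.23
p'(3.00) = 2.61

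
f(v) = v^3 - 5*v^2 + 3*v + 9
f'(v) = 3*v^2 - 10*v + 3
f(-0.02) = 8.94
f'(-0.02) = 3.20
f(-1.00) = 0.00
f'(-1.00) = 16.00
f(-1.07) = -1.16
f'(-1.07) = 17.13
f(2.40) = 1.22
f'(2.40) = -3.72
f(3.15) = 0.09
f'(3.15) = 1.27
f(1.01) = 7.96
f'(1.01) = -4.04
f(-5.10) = -269.00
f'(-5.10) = 132.03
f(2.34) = 1.45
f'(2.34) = -3.97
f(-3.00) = -72.00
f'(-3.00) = 60.00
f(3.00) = 0.00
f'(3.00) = 0.00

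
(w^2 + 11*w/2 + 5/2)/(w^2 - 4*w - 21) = (2*w^2 + 11*w + 5)/(2*(w^2 - 4*w - 21))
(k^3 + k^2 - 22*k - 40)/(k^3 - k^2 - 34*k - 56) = (k - 5)/(k - 7)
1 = 1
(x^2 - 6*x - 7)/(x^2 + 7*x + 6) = (x - 7)/(x + 6)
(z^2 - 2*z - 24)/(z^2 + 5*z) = (z^2 - 2*z - 24)/(z*(z + 5))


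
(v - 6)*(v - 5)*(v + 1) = v^3 - 10*v^2 + 19*v + 30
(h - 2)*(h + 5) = h^2 + 3*h - 10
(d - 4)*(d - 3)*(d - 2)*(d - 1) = d^4 - 10*d^3 + 35*d^2 - 50*d + 24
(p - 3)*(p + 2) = p^2 - p - 6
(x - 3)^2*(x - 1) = x^3 - 7*x^2 + 15*x - 9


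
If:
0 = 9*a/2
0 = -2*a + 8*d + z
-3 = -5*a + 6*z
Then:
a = 0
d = 1/16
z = -1/2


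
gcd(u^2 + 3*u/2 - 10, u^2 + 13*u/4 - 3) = u + 4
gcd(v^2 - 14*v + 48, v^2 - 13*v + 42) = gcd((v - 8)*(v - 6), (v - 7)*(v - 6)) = v - 6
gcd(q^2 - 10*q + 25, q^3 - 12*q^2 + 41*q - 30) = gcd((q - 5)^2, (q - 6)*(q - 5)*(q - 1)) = q - 5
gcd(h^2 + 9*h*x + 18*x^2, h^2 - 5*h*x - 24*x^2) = h + 3*x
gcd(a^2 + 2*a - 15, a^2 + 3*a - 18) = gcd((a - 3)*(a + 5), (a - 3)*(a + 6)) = a - 3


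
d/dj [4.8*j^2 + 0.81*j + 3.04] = 9.6*j + 0.81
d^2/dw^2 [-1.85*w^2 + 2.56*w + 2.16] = -3.70000000000000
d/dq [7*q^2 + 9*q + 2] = 14*q + 9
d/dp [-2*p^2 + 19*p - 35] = 19 - 4*p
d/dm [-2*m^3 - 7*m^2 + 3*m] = -6*m^2 - 14*m + 3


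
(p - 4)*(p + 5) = p^2 + p - 20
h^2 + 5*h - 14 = (h - 2)*(h + 7)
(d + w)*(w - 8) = d*w - 8*d + w^2 - 8*w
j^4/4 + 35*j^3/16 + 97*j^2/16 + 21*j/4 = j*(j/4 + 1)*(j + 7/4)*(j + 3)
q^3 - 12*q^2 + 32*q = q*(q - 8)*(q - 4)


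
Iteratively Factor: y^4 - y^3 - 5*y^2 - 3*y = (y - 3)*(y^3 + 2*y^2 + y) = y*(y - 3)*(y^2 + 2*y + 1) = y*(y - 3)*(y + 1)*(y + 1)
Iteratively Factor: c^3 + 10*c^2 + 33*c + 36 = (c + 3)*(c^2 + 7*c + 12) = (c + 3)^2*(c + 4)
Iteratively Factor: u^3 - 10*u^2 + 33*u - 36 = (u - 4)*(u^2 - 6*u + 9) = (u - 4)*(u - 3)*(u - 3)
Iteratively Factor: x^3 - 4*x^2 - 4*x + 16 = (x - 2)*(x^2 - 2*x - 8) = (x - 2)*(x + 2)*(x - 4)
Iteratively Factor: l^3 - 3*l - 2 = (l + 1)*(l^2 - l - 2) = (l + 1)^2*(l - 2)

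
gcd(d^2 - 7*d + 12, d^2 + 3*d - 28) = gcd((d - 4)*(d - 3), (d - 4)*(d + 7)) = d - 4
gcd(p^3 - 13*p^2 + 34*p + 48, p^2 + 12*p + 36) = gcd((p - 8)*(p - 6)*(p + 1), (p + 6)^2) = 1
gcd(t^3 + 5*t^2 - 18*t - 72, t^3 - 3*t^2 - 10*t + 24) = t^2 - t - 12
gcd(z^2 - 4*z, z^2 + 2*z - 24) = z - 4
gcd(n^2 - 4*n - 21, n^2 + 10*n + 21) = n + 3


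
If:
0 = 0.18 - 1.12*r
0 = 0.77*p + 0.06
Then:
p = -0.08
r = 0.16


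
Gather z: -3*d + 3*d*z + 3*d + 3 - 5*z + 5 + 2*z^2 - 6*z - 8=2*z^2 + z*(3*d - 11)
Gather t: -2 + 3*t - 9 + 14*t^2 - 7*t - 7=14*t^2 - 4*t - 18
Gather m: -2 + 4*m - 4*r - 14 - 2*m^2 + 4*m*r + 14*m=-2*m^2 + m*(4*r + 18) - 4*r - 16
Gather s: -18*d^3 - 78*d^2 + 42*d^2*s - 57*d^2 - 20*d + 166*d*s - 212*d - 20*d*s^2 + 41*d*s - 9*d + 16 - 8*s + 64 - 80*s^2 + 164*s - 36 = -18*d^3 - 135*d^2 - 241*d + s^2*(-20*d - 80) + s*(42*d^2 + 207*d + 156) + 44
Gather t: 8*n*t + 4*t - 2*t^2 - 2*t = -2*t^2 + t*(8*n + 2)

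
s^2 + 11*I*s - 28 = (s + 4*I)*(s + 7*I)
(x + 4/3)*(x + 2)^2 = x^3 + 16*x^2/3 + 28*x/3 + 16/3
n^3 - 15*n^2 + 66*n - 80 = (n - 8)*(n - 5)*(n - 2)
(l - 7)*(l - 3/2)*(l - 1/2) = l^3 - 9*l^2 + 59*l/4 - 21/4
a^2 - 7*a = a*(a - 7)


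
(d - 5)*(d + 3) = d^2 - 2*d - 15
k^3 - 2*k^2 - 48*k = k*(k - 8)*(k + 6)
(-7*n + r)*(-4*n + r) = 28*n^2 - 11*n*r + r^2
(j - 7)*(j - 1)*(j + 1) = j^3 - 7*j^2 - j + 7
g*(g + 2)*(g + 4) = g^3 + 6*g^2 + 8*g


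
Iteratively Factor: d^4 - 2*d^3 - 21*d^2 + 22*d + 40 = (d + 4)*(d^3 - 6*d^2 + 3*d + 10) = (d - 5)*(d + 4)*(d^2 - d - 2) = (d - 5)*(d + 1)*(d + 4)*(d - 2)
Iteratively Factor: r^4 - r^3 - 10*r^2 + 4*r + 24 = (r - 2)*(r^3 + r^2 - 8*r - 12) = (r - 2)*(r + 2)*(r^2 - r - 6) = (r - 3)*(r - 2)*(r + 2)*(r + 2)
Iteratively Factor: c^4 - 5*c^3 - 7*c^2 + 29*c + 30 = (c - 3)*(c^3 - 2*c^2 - 13*c - 10) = (c - 3)*(c + 2)*(c^2 - 4*c - 5) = (c - 5)*(c - 3)*(c + 2)*(c + 1)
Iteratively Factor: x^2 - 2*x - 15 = (x - 5)*(x + 3)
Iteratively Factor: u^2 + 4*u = (u)*(u + 4)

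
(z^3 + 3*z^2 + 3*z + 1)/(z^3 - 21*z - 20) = (z^2 + 2*z + 1)/(z^2 - z - 20)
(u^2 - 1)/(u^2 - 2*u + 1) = (u + 1)/(u - 1)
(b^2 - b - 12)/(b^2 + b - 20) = (b + 3)/(b + 5)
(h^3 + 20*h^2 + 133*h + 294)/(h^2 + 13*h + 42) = h + 7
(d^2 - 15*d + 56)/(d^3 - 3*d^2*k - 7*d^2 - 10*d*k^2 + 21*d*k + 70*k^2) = (d - 8)/(d^2 - 3*d*k - 10*k^2)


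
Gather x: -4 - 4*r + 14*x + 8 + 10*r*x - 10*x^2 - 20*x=-4*r - 10*x^2 + x*(10*r - 6) + 4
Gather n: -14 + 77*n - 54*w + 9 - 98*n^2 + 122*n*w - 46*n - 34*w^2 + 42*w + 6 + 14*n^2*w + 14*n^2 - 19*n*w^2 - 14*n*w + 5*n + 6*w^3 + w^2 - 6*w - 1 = n^2*(14*w - 84) + n*(-19*w^2 + 108*w + 36) + 6*w^3 - 33*w^2 - 18*w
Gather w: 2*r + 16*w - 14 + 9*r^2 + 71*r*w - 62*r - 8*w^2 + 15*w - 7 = 9*r^2 - 60*r - 8*w^2 + w*(71*r + 31) - 21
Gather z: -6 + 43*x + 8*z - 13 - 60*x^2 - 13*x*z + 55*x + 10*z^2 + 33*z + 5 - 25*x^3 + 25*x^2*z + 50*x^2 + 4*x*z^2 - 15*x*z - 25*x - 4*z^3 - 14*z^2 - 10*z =-25*x^3 - 10*x^2 + 73*x - 4*z^3 + z^2*(4*x - 4) + z*(25*x^2 - 28*x + 31) - 14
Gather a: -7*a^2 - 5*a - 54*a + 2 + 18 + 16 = -7*a^2 - 59*a + 36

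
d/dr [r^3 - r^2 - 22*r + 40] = 3*r^2 - 2*r - 22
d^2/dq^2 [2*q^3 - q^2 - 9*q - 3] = 12*q - 2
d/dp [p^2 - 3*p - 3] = 2*p - 3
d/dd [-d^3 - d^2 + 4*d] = -3*d^2 - 2*d + 4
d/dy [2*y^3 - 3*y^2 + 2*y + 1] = 6*y^2 - 6*y + 2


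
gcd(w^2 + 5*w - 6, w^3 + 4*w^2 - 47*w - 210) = w + 6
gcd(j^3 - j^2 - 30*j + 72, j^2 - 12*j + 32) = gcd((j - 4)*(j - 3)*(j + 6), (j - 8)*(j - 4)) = j - 4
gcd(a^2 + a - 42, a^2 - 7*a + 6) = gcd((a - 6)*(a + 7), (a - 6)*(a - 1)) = a - 6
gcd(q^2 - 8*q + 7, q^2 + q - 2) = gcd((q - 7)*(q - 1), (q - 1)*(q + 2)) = q - 1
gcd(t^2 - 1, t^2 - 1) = t^2 - 1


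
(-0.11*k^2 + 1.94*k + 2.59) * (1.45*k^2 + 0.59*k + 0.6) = -0.1595*k^4 + 2.7481*k^3 + 4.8341*k^2 + 2.6921*k + 1.554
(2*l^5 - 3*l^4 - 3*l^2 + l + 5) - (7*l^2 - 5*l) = 2*l^5 - 3*l^4 - 10*l^2 + 6*l + 5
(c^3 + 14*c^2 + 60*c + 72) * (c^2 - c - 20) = c^5 + 13*c^4 + 26*c^3 - 268*c^2 - 1272*c - 1440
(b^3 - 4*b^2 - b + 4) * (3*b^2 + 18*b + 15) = 3*b^5 + 6*b^4 - 60*b^3 - 66*b^2 + 57*b + 60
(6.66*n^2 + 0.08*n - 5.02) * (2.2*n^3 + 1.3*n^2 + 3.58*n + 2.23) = 14.652*n^5 + 8.834*n^4 + 12.9028*n^3 + 8.6122*n^2 - 17.7932*n - 11.1946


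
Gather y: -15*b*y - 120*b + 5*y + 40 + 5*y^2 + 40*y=-120*b + 5*y^2 + y*(45 - 15*b) + 40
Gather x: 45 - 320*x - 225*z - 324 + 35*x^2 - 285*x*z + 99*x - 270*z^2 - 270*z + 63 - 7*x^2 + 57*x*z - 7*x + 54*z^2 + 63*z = 28*x^2 + x*(-228*z - 228) - 216*z^2 - 432*z - 216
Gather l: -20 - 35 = -55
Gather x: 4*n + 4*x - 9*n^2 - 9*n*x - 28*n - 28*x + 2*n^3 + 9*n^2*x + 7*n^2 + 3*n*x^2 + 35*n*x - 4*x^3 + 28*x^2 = 2*n^3 - 2*n^2 - 24*n - 4*x^3 + x^2*(3*n + 28) + x*(9*n^2 + 26*n - 24)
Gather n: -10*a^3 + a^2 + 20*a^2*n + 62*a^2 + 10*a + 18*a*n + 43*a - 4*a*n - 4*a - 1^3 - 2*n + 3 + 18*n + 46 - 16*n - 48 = -10*a^3 + 63*a^2 + 49*a + n*(20*a^2 + 14*a)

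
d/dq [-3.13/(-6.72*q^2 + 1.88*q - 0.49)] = (5.8844 - 42.0672*q)/(6.72*q^2 - 1.88*q + 0.49)^2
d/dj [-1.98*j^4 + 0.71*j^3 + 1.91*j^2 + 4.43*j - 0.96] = -7.92*j^3 + 2.13*j^2 + 3.82*j + 4.43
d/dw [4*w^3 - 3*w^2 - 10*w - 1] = 12*w^2 - 6*w - 10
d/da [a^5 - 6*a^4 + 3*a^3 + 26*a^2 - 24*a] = 5*a^4 - 24*a^3 + 9*a^2 + 52*a - 24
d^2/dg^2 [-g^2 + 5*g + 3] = -2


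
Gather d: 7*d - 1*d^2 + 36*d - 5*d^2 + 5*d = -6*d^2 + 48*d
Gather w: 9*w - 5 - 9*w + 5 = 0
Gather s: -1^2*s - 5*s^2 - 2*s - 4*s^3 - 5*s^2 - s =-4*s^3 - 10*s^2 - 4*s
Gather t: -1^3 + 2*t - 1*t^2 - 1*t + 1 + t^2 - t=0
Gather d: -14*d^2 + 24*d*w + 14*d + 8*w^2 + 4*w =-14*d^2 + d*(24*w + 14) + 8*w^2 + 4*w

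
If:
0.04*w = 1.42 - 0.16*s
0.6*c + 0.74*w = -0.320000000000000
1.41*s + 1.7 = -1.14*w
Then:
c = 21.73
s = 13.39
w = -18.05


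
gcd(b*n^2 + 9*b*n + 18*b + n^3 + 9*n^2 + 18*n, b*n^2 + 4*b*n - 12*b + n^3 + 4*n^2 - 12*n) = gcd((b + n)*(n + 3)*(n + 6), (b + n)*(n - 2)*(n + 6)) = b*n + 6*b + n^2 + 6*n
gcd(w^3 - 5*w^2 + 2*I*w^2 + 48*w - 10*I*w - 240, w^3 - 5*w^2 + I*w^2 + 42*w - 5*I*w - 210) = w^2 + w*(-5 - 6*I) + 30*I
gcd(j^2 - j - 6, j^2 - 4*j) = 1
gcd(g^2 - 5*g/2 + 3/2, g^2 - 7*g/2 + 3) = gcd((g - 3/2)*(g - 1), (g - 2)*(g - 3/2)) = g - 3/2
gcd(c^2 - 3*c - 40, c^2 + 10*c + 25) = c + 5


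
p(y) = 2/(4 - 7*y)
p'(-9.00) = 0.00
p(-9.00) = 0.03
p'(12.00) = 0.00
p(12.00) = -0.02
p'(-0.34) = 0.34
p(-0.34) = 0.31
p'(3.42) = 0.04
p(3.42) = -0.10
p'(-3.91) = 0.01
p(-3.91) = 0.06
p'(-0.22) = 0.46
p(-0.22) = 0.36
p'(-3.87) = 0.01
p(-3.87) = 0.06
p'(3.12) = 0.04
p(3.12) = -0.11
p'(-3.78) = 0.02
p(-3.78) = 0.07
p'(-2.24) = 0.04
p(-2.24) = 0.10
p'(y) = 14/(4 - 7*y)^2 = 14/(7*y - 4)^2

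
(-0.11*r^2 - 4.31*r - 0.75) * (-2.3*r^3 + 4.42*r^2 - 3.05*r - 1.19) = 0.253*r^5 + 9.4268*r^4 - 16.9897*r^3 + 9.9614*r^2 + 7.4164*r + 0.8925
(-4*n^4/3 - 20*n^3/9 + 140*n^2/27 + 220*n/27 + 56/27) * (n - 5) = -4*n^5/3 + 40*n^4/9 + 440*n^3/27 - 160*n^2/9 - 116*n/3 - 280/27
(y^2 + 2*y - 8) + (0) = y^2 + 2*y - 8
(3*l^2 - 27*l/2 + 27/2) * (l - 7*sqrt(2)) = 3*l^3 - 21*sqrt(2)*l^2 - 27*l^2/2 + 27*l/2 + 189*sqrt(2)*l/2 - 189*sqrt(2)/2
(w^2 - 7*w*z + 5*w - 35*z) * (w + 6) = w^3 - 7*w^2*z + 11*w^2 - 77*w*z + 30*w - 210*z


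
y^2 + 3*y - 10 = (y - 2)*(y + 5)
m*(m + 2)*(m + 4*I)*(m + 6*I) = m^4 + 2*m^3 + 10*I*m^3 - 24*m^2 + 20*I*m^2 - 48*m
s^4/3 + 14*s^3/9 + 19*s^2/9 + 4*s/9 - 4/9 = (s/3 + 1/3)*(s - 1/3)*(s + 2)^2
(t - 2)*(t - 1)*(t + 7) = t^3 + 4*t^2 - 19*t + 14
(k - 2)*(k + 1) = k^2 - k - 2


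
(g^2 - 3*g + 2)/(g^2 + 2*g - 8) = (g - 1)/(g + 4)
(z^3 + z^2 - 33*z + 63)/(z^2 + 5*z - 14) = (z^2 - 6*z + 9)/(z - 2)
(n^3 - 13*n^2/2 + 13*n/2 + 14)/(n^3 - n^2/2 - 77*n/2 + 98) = (n + 1)/(n + 7)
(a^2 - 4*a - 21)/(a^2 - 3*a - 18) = (a - 7)/(a - 6)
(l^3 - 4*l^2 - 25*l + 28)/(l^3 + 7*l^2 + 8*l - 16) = (l - 7)/(l + 4)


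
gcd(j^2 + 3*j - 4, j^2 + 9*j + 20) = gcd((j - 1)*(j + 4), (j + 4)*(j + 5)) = j + 4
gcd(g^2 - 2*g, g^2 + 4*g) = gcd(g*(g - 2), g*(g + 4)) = g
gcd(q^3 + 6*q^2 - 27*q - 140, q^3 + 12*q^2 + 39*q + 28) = q^2 + 11*q + 28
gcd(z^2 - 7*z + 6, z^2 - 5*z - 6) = z - 6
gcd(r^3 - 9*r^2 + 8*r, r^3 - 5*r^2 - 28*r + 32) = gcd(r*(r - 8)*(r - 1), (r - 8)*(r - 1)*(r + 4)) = r^2 - 9*r + 8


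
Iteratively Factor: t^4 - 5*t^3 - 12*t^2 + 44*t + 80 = (t - 5)*(t^3 - 12*t - 16) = (t - 5)*(t - 4)*(t^2 + 4*t + 4) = (t - 5)*(t - 4)*(t + 2)*(t + 2)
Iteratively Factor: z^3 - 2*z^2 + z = (z - 1)*(z^2 - z) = (z - 1)^2*(z)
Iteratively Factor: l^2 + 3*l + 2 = (l + 2)*(l + 1)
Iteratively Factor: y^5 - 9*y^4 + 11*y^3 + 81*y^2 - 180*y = (y - 4)*(y^4 - 5*y^3 - 9*y^2 + 45*y) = (y - 4)*(y + 3)*(y^3 - 8*y^2 + 15*y) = (y - 5)*(y - 4)*(y + 3)*(y^2 - 3*y) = y*(y - 5)*(y - 4)*(y + 3)*(y - 3)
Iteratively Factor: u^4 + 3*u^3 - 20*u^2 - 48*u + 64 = (u - 1)*(u^3 + 4*u^2 - 16*u - 64) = (u - 1)*(u + 4)*(u^2 - 16) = (u - 1)*(u + 4)^2*(u - 4)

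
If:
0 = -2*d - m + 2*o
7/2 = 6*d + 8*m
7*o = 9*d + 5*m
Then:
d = -3/4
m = 1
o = -1/4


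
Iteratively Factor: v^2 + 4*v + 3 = (v + 1)*(v + 3)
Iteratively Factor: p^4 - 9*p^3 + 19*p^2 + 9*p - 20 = (p - 4)*(p^3 - 5*p^2 - p + 5) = (p - 5)*(p - 4)*(p^2 - 1) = (p - 5)*(p - 4)*(p - 1)*(p + 1)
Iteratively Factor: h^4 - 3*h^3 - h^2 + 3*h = (h - 3)*(h^3 - h) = (h - 3)*(h - 1)*(h^2 + h) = (h - 3)*(h - 1)*(h + 1)*(h)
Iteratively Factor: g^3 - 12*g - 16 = (g + 2)*(g^2 - 2*g - 8) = (g - 4)*(g + 2)*(g + 2)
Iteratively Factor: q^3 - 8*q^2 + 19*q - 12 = (q - 4)*(q^2 - 4*q + 3) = (q - 4)*(q - 1)*(q - 3)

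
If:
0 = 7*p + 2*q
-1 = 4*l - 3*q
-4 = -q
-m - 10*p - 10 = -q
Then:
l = 11/4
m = 38/7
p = -8/7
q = 4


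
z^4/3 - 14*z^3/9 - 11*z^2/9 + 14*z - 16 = (z/3 + 1)*(z - 3)*(z - 8/3)*(z - 2)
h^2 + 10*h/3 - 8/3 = (h - 2/3)*(h + 4)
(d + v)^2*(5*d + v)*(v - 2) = 5*d^3*v - 10*d^3 + 11*d^2*v^2 - 22*d^2*v + 7*d*v^3 - 14*d*v^2 + v^4 - 2*v^3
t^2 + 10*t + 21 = (t + 3)*(t + 7)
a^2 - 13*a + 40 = (a - 8)*(a - 5)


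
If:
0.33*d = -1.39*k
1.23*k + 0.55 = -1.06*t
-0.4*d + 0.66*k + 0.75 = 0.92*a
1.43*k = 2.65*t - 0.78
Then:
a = -0.40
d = 2.01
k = -0.48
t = 0.04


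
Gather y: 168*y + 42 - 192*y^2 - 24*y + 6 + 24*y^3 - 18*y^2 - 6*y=24*y^3 - 210*y^2 + 138*y + 48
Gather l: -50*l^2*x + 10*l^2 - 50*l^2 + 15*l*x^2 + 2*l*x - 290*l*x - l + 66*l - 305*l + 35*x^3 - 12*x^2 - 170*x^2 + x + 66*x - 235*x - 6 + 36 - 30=l^2*(-50*x - 40) + l*(15*x^2 - 288*x - 240) + 35*x^3 - 182*x^2 - 168*x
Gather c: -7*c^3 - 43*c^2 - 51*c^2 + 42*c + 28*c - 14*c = -7*c^3 - 94*c^2 + 56*c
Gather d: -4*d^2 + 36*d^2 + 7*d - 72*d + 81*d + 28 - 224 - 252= 32*d^2 + 16*d - 448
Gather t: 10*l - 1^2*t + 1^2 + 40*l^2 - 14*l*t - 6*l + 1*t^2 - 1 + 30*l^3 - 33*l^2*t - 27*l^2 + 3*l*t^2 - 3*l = 30*l^3 + 13*l^2 + l + t^2*(3*l + 1) + t*(-33*l^2 - 14*l - 1)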